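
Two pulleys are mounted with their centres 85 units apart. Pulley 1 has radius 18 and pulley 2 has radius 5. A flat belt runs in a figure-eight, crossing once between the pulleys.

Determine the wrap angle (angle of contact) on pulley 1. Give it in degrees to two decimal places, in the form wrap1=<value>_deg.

wrap1=211.40_deg

crossed belt: β = asin((r1+r2)/C) = asin(23/85) = 15.6993°
wrap1 = wrap2 = π + 2β = 211.3985°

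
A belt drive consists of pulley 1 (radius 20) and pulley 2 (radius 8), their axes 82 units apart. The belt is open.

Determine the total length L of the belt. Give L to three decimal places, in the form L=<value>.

open belt: β = asin((r2−r1)/C) = asin(-12/82) = -8.4150°
wrap1 = π − 2β = 196.8299°
wrap2 = π + 2β = 163.1701°
tangent length = C·cosβ = 81.1172
L = r1·wrap1 + r2·wrap2 + 2·C·cosβ = 20·3.4353 + 8·2.8479 + 2·81.1172 = 253.7238

L=253.724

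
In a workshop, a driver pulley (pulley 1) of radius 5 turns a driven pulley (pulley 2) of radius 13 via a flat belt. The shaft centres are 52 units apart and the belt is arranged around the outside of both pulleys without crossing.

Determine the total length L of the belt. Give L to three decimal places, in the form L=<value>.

L=161.782

open belt: β = asin((r2−r1)/C) = asin(8/52) = 8.8499°
wrap1 = π − 2β = 162.3002°
wrap2 = π + 2β = 197.6998°
tangent length = C·cosβ = 51.3809
L = r1·wrap1 + r2·wrap2 + 2·C·cosβ = 5·2.8327 + 13·3.4505 + 2·51.3809 = 161.7819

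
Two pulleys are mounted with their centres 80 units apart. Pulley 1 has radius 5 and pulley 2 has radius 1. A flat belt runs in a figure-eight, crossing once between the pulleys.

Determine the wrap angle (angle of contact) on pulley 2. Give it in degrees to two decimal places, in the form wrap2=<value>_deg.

crossed belt: β = asin((r1+r2)/C) = asin(6/80) = 4.3012°
wrap1 = wrap2 = π + 2β = 188.6024°

wrap2=188.60_deg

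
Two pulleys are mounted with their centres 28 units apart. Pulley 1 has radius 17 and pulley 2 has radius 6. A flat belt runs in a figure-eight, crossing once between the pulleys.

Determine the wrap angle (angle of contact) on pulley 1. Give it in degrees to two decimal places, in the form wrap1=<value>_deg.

wrap1=290.46_deg

crossed belt: β = asin((r1+r2)/C) = asin(23/28) = 55.2281°
wrap1 = wrap2 = π + 2β = 290.4561°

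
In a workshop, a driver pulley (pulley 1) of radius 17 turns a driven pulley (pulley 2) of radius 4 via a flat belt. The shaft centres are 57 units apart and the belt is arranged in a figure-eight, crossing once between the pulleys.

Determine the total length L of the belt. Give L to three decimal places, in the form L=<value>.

crossed belt: β = asin((r1+r2)/C) = asin(21/57) = 21.6183°
wrap1 = wrap2 = π + 2β = 223.2365°
tangent length = C·cosβ = 52.9906
L = (r1+r2)·wrap + 2·C·cosβ = 21·3.8962 + 2·52.9906 = 187.8016

L=187.802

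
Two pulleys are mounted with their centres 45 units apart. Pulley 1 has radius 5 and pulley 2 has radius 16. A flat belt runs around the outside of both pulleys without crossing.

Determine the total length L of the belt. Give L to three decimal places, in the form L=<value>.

open belt: β = asin((r2−r1)/C) = asin(11/45) = 14.1490°
wrap1 = π − 2β = 151.7020°
wrap2 = π + 2β = 208.2980°
tangent length = C·cosβ = 43.6348
L = r1·wrap1 + r2·wrap2 + 2·C·cosβ = 5·2.6477 + 16·3.6355 + 2·43.6348 = 158.6760

L=158.676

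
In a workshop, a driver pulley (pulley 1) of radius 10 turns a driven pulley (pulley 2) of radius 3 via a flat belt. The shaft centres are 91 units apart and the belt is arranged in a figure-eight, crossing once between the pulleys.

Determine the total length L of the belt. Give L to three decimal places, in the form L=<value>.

L=224.701

crossed belt: β = asin((r1+r2)/C) = asin(13/91) = 8.2132°
wrap1 = wrap2 = π + 2β = 196.4264°
tangent length = C·cosβ = 90.0666
L = (r1+r2)·wrap + 2·C·cosβ = 13·3.4283 + 2·90.0666 = 224.7010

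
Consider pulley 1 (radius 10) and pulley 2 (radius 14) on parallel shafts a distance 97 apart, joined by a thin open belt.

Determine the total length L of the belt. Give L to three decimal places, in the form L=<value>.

L=269.563

open belt: β = asin((r2−r1)/C) = asin(4/97) = 2.3634°
wrap1 = π − 2β = 175.2732°
wrap2 = π + 2β = 184.7268°
tangent length = C·cosβ = 96.9175
L = r1·wrap1 + r2·wrap2 + 2·C·cosβ = 10·3.0591 + 14·3.2241 + 2·96.9175 = 269.5632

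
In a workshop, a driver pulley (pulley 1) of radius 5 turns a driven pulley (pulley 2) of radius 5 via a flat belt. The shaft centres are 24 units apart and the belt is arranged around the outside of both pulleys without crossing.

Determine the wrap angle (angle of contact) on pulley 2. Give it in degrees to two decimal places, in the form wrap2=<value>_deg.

wrap2=180.00_deg

open belt: β = asin((r2−r1)/C) = asin(0/24) = 0.0000°
wrap1 = π − 2β = 180.0000°
wrap2 = π + 2β = 180.0000°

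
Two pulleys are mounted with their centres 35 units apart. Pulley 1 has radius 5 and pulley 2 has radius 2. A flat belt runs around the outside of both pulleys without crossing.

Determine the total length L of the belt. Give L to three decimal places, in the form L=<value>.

L=92.248

open belt: β = asin((r2−r1)/C) = asin(-3/35) = -4.9171°
wrap1 = π − 2β = 189.8342°
wrap2 = π + 2β = 170.1658°
tangent length = C·cosβ = 34.8712
L = r1·wrap1 + r2·wrap2 + 2·C·cosβ = 5·3.3132 + 2·2.9700 + 2·34.8712 = 92.2484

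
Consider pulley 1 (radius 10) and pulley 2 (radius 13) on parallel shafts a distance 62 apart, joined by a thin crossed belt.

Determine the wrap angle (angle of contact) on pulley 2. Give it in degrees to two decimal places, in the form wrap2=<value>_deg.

crossed belt: β = asin((r1+r2)/C) = asin(23/62) = 21.7753°
wrap1 = wrap2 = π + 2β = 223.5506°

wrap2=223.55_deg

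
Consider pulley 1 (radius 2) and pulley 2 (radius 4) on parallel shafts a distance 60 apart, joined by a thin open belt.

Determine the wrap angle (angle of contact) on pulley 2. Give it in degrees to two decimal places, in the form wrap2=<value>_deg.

open belt: β = asin((r2−r1)/C) = asin(2/60) = 1.9102°
wrap1 = π − 2β = 176.1796°
wrap2 = π + 2β = 183.8204°

wrap2=183.82_deg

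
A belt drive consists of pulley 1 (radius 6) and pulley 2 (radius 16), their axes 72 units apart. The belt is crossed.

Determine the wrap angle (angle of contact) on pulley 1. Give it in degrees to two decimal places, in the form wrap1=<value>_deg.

crossed belt: β = asin((r1+r2)/C) = asin(22/72) = 17.7916°
wrap1 = wrap2 = π + 2β = 215.5832°

wrap1=215.58_deg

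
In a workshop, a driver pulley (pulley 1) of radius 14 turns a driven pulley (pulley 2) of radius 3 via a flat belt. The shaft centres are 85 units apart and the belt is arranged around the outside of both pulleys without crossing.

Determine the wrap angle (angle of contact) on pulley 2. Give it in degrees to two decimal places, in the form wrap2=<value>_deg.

open belt: β = asin((r2−r1)/C) = asin(-11/85) = -7.4356°
wrap1 = π − 2β = 194.8712°
wrap2 = π + 2β = 165.1288°

wrap2=165.13_deg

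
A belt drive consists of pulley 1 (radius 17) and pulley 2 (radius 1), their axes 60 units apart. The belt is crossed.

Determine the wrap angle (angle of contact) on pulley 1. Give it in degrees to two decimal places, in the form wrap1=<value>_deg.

crossed belt: β = asin((r1+r2)/C) = asin(18/60) = 17.4576°
wrap1 = wrap2 = π + 2β = 214.9152°

wrap1=214.92_deg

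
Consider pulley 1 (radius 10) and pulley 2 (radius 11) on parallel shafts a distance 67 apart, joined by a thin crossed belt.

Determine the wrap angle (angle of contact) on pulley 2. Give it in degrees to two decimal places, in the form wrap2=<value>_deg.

wrap2=216.53_deg

crossed belt: β = asin((r1+r2)/C) = asin(21/67) = 18.2662°
wrap1 = wrap2 = π + 2β = 216.5325°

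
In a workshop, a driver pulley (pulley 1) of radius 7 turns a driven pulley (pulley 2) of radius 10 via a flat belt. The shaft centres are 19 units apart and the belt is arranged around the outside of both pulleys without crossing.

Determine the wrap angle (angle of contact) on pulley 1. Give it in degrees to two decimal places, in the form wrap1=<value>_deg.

wrap1=161.83_deg

open belt: β = asin((r2−r1)/C) = asin(3/19) = 9.0847°
wrap1 = π − 2β = 161.8306°
wrap2 = π + 2β = 198.1694°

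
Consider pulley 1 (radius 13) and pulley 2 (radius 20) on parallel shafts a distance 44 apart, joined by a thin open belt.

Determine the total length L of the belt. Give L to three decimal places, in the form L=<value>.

open belt: β = asin((r2−r1)/C) = asin(7/44) = 9.1541°
wrap1 = π − 2β = 161.6917°
wrap2 = π + 2β = 198.3083°
tangent length = C·cosβ = 43.4396
L = r1·wrap1 + r2·wrap2 + 2·C·cosβ = 13·2.8221 + 20·3.4611 + 2·43.4396 = 192.7886

L=192.789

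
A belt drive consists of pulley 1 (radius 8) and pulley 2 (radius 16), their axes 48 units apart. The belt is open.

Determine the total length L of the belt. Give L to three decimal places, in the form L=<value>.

L=172.735

open belt: β = asin((r2−r1)/C) = asin(8/48) = 9.5941°
wrap1 = π − 2β = 160.8119°
wrap2 = π + 2β = 199.1881°
tangent length = C·cosβ = 47.3286
L = r1·wrap1 + r2·wrap2 + 2·C·cosβ = 8·2.8067 + 16·3.4765 + 2·47.3286 = 172.7347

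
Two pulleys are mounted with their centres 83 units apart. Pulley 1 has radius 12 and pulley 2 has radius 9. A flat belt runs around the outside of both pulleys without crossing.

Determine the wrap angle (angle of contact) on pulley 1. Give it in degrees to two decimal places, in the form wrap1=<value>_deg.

wrap1=184.14_deg

open belt: β = asin((r2−r1)/C) = asin(-3/83) = -2.0714°
wrap1 = π − 2β = 184.1428°
wrap2 = π + 2β = 175.8572°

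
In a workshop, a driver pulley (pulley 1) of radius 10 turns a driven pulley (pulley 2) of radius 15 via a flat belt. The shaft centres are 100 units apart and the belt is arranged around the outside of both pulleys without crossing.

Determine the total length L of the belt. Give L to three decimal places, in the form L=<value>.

open belt: β = asin((r2−r1)/C) = asin(5/100) = 2.8660°
wrap1 = π − 2β = 174.2680°
wrap2 = π + 2β = 185.7320°
tangent length = C·cosβ = 99.8749
L = r1·wrap1 + r2·wrap2 + 2·C·cosβ = 10·3.0416 + 15·3.2416 + 2·99.8749 = 278.7899

L=278.790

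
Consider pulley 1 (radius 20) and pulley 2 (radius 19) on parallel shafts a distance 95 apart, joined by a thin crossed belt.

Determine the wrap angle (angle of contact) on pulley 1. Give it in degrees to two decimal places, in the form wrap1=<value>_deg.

wrap1=228.48_deg

crossed belt: β = asin((r1+r2)/C) = asin(39/95) = 24.2379°
wrap1 = wrap2 = π + 2β = 228.4758°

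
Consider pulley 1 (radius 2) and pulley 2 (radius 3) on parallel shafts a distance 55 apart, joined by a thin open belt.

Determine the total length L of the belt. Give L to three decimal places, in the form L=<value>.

L=125.726

open belt: β = asin((r2−r1)/C) = asin(1/55) = 1.0418°
wrap1 = π − 2β = 177.9164°
wrap2 = π + 2β = 182.0836°
tangent length = C·cosβ = 54.9909
L = r1·wrap1 + r2·wrap2 + 2·C·cosβ = 2·3.1052 + 3·3.1780 + 2·54.9909 = 125.7261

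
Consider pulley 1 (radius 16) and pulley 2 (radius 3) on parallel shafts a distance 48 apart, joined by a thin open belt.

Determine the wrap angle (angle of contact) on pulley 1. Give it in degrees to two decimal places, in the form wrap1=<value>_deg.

open belt: β = asin((r2−r1)/C) = asin(-13/48) = -15.7139°
wrap1 = π − 2β = 211.4277°
wrap2 = π + 2β = 148.5723°

wrap1=211.43_deg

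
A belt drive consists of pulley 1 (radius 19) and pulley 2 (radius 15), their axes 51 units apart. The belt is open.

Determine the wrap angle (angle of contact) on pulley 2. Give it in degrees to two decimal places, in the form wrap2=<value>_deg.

wrap2=171.00_deg

open belt: β = asin((r2−r1)/C) = asin(-4/51) = -4.4984°
wrap1 = π − 2β = 188.9968°
wrap2 = π + 2β = 171.0032°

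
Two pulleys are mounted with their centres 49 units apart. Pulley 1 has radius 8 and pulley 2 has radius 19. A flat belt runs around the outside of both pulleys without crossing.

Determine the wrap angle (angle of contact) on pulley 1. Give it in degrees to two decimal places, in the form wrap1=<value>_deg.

open belt: β = asin((r2−r1)/C) = asin(11/49) = 12.9729°
wrap1 = π − 2β = 154.0542°
wrap2 = π + 2β = 205.9458°

wrap1=154.05_deg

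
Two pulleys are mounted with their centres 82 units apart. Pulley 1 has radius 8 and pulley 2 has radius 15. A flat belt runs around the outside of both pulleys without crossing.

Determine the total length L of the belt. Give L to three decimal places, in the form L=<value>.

open belt: β = asin((r2−r1)/C) = asin(7/82) = 4.8971°
wrap1 = π − 2β = 170.2059°
wrap2 = π + 2β = 189.7941°
tangent length = C·cosβ = 81.7007
L = r1·wrap1 + r2·wrap2 + 2·C·cosβ = 8·2.9707 + 15·3.3125 + 2·81.7007 = 236.8546

L=236.855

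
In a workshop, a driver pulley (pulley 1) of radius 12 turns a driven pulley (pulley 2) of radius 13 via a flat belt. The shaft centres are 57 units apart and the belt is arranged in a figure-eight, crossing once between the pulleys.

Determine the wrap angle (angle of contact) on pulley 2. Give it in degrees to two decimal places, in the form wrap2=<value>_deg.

wrap2=232.03_deg

crossed belt: β = asin((r1+r2)/C) = asin(25/57) = 26.0144°
wrap1 = wrap2 = π + 2β = 232.0287°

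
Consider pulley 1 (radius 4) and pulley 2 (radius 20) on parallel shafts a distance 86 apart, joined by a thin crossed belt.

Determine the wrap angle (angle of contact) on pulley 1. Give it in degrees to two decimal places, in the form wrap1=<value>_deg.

wrap1=212.41_deg

crossed belt: β = asin((r1+r2)/C) = asin(24/86) = 16.2047°
wrap1 = wrap2 = π + 2β = 212.4094°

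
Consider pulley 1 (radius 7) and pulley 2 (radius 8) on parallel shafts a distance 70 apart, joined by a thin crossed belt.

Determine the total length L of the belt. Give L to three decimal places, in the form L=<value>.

L=190.351

crossed belt: β = asin((r1+r2)/C) = asin(15/70) = 12.3736°
wrap1 = wrap2 = π + 2β = 204.7473°
tangent length = C·cosβ = 68.3740
L = (r1+r2)·wrap + 2·C·cosβ = 15·3.5735 + 2·68.3740 = 190.3506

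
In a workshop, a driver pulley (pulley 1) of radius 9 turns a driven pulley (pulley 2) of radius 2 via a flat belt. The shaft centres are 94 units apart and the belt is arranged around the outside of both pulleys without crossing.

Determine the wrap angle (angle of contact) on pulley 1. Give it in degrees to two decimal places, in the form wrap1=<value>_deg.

wrap1=188.54_deg

open belt: β = asin((r2−r1)/C) = asin(-7/94) = -4.2707°
wrap1 = π − 2β = 188.5413°
wrap2 = π + 2β = 171.4587°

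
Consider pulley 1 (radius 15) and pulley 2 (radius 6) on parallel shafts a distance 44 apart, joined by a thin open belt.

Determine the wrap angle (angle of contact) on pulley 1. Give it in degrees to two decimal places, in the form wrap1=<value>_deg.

open belt: β = asin((r2−r1)/C) = asin(-9/44) = -11.8029°
wrap1 = π − 2β = 203.6058°
wrap2 = π + 2β = 156.3942°

wrap1=203.61_deg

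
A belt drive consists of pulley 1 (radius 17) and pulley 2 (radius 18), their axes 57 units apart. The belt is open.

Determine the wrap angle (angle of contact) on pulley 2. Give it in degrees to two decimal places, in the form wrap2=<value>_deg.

wrap2=182.01_deg

open belt: β = asin((r2−r1)/C) = asin(1/57) = 1.0052°
wrap1 = π − 2β = 177.9895°
wrap2 = π + 2β = 182.0105°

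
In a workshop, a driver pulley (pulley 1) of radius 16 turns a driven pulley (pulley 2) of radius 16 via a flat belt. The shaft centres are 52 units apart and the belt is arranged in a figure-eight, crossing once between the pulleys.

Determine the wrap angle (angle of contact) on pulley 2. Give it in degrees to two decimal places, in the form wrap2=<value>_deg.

wrap2=255.96_deg

crossed belt: β = asin((r1+r2)/C) = asin(32/52) = 37.9799°
wrap1 = wrap2 = π + 2β = 255.9597°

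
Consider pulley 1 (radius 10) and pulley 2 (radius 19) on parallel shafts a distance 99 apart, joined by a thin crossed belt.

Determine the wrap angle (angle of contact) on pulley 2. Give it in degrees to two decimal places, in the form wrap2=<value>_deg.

crossed belt: β = asin((r1+r2)/C) = asin(29/99) = 17.0334°
wrap1 = wrap2 = π + 2β = 214.0668°

wrap2=214.07_deg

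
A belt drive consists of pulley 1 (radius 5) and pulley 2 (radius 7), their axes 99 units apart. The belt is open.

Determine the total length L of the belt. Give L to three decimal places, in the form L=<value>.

L=235.740

open belt: β = asin((r2−r1)/C) = asin(2/99) = 1.1576°
wrap1 = π − 2β = 177.6849°
wrap2 = π + 2β = 182.3151°
tangent length = C·cosβ = 98.9798
L = r1·wrap1 + r2·wrap2 + 2·C·cosβ = 5·3.1012 + 7·3.1820 + 2·98.9798 = 235.7395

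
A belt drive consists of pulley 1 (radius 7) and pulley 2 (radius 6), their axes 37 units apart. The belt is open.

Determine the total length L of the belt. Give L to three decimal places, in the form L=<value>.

open belt: β = asin((r2−r1)/C) = asin(-1/37) = -1.5487°
wrap1 = π − 2β = 183.0974°
wrap2 = π + 2β = 176.9026°
tangent length = C·cosβ = 36.9865
L = r1·wrap1 + r2·wrap2 + 2·C·cosβ = 7·3.1957 + 6·3.0875 + 2·36.9865 = 114.8677

L=114.868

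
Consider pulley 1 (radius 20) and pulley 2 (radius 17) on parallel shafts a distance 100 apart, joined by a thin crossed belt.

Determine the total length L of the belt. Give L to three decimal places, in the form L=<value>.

L=330.092

crossed belt: β = asin((r1+r2)/C) = asin(37/100) = 21.7156°
wrap1 = wrap2 = π + 2β = 223.4312°
tangent length = C·cosβ = 92.9032
L = (r1+r2)·wrap + 2·C·cosβ = 37·3.8996 + 2·92.9032 = 330.0919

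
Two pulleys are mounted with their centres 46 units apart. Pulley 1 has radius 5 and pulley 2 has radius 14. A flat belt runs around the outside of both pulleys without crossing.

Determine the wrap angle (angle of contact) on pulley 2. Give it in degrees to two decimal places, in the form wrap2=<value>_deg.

wrap2=202.57_deg

open belt: β = asin((r2−r1)/C) = asin(9/46) = 11.2828°
wrap1 = π − 2β = 157.4344°
wrap2 = π + 2β = 202.5656°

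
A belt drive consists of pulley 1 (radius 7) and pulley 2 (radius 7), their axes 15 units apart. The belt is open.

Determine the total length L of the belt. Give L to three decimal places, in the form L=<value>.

open belt: β = asin((r2−r1)/C) = asin(0/15) = 0.0000°
wrap1 = π − 2β = 180.0000°
wrap2 = π + 2β = 180.0000°
tangent length = C·cosβ = 15.0000
L = r1·wrap1 + r2·wrap2 + 2·C·cosβ = 7·3.1416 + 7·3.1416 + 2·15.0000 = 73.9823

L=73.982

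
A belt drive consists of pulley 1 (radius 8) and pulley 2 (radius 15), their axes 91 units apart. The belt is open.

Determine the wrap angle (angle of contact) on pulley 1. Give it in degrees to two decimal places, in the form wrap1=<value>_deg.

wrap1=171.18_deg

open belt: β = asin((r2−r1)/C) = asin(7/91) = 4.4117°
wrap1 = π − 2β = 171.1765°
wrap2 = π + 2β = 188.8235°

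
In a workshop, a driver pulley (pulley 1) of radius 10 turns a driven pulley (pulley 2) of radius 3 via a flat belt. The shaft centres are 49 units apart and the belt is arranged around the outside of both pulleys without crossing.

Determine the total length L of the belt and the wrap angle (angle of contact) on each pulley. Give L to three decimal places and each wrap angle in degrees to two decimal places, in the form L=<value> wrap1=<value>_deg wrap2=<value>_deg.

open belt: β = asin((r2−r1)/C) = asin(-7/49) = -8.2132°
wrap1 = π − 2β = 196.4264°
wrap2 = π + 2β = 163.5736°
tangent length = C·cosβ = 48.4974
L = r1·wrap1 + r2·wrap2 + 2·C·cosβ = 10·3.4283 + 3·2.8549 + 2·48.4974 = 139.8424

L=139.842 wrap1=196.43_deg wrap2=163.57_deg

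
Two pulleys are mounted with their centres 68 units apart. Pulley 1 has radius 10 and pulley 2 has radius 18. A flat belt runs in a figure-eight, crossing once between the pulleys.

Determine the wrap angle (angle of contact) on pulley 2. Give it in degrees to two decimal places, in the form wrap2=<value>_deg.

crossed belt: β = asin((r1+r2)/C) = asin(28/68) = 24.3157°
wrap1 = wrap2 = π + 2β = 228.6315°

wrap2=228.63_deg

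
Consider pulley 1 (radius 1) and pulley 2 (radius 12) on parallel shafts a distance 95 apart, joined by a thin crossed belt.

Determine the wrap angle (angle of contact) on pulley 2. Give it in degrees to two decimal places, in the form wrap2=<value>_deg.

wrap2=195.73_deg

crossed belt: β = asin((r1+r2)/C) = asin(13/95) = 7.8652°
wrap1 = wrap2 = π + 2β = 195.7303°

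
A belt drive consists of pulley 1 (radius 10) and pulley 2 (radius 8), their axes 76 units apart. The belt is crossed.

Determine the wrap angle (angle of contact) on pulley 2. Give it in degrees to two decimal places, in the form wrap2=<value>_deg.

wrap2=207.40_deg

crossed belt: β = asin((r1+r2)/C) = asin(18/76) = 13.7002°
wrap1 = wrap2 = π + 2β = 207.4005°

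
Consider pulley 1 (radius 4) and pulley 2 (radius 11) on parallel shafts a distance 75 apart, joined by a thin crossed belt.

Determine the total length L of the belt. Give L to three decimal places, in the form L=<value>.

crossed belt: β = asin((r1+r2)/C) = asin(15/75) = 11.5370°
wrap1 = wrap2 = π + 2β = 203.0739°
tangent length = C·cosβ = 73.4847
L = (r1+r2)·wrap + 2·C·cosβ = 15·3.5443 + 2·73.4847 = 200.1340

L=200.134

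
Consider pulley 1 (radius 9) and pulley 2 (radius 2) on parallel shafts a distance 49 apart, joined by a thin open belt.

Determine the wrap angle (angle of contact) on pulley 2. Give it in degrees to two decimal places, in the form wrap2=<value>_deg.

wrap2=163.57_deg

open belt: β = asin((r2−r1)/C) = asin(-7/49) = -8.2132°
wrap1 = π − 2β = 196.4264°
wrap2 = π + 2β = 163.5736°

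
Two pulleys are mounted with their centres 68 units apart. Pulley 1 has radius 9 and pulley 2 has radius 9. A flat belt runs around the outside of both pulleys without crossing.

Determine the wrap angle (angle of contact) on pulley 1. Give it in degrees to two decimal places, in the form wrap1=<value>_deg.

open belt: β = asin((r2−r1)/C) = asin(0/68) = 0.0000°
wrap1 = π − 2β = 180.0000°
wrap2 = π + 2β = 180.0000°

wrap1=180.00_deg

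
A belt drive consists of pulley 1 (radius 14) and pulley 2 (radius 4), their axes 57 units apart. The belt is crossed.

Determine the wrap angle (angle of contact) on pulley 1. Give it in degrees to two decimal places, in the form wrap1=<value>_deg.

crossed belt: β = asin((r1+r2)/C) = asin(18/57) = 18.4085°
wrap1 = wrap2 = π + 2β = 216.8170°

wrap1=216.82_deg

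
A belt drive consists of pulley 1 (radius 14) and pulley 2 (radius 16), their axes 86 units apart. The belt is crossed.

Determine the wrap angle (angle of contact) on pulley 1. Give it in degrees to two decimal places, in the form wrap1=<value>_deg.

wrap1=220.83_deg

crossed belt: β = asin((r1+r2)/C) = asin(30/86) = 20.4162°
wrap1 = wrap2 = π + 2β = 220.8324°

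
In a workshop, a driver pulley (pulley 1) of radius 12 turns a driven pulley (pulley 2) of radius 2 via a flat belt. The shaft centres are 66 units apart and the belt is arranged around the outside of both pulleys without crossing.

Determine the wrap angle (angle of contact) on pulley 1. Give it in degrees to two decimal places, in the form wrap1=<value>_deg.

open belt: β = asin((r2−r1)/C) = asin(-10/66) = -8.7147°
wrap1 = π − 2β = 197.4295°
wrap2 = π + 2β = 162.5705°

wrap1=197.43_deg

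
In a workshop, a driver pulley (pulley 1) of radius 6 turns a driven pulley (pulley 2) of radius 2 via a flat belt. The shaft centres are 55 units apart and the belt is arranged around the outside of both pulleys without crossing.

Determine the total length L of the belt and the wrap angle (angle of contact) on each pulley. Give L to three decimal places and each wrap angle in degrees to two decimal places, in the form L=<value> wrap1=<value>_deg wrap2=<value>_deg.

open belt: β = asin((r2−r1)/C) = asin(-4/55) = -4.1706°
wrap1 = π − 2β = 188.3413°
wrap2 = π + 2β = 171.6587°
tangent length = C·cosβ = 54.8544
L = r1·wrap1 + r2·wrap2 + 2·C·cosβ = 6·3.2872 + 2·2.9960 + 2·54.8544 = 135.4238

L=135.424 wrap1=188.34_deg wrap2=171.66_deg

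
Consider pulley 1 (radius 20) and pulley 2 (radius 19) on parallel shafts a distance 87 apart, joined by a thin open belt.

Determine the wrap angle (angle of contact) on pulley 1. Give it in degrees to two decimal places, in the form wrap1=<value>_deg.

wrap1=181.32_deg

open belt: β = asin((r2−r1)/C) = asin(-1/87) = -0.6586°
wrap1 = π − 2β = 181.3172°
wrap2 = π + 2β = 178.6828°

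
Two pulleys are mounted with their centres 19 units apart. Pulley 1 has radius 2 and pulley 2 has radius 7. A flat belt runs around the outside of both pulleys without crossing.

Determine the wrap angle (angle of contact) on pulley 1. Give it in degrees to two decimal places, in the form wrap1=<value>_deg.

open belt: β = asin((r2−r1)/C) = asin(5/19) = 15.2575°
wrap1 = π − 2β = 149.4850°
wrap2 = π + 2β = 210.5150°

wrap1=149.48_deg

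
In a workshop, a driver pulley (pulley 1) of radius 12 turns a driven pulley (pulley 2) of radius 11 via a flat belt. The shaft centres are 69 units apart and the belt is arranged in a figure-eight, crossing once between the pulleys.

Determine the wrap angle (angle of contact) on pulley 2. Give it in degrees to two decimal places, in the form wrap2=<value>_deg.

wrap2=218.94_deg

crossed belt: β = asin((r1+r2)/C) = asin(23/69) = 19.4712°
wrap1 = wrap2 = π + 2β = 218.9424°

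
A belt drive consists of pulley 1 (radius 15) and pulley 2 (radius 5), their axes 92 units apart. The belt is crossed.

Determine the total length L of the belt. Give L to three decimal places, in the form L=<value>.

crossed belt: β = asin((r1+r2)/C) = asin(20/92) = 12.5559°
wrap1 = wrap2 = π + 2β = 205.1117°
tangent length = C·cosβ = 89.7998
L = (r1+r2)·wrap + 2·C·cosβ = 20·3.5799 + 2·89.7998 = 251.1970

L=251.197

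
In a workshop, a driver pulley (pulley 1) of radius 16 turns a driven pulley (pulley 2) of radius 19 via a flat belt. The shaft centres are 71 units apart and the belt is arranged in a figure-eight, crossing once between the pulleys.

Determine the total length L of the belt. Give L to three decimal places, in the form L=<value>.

L=269.587

crossed belt: β = asin((r1+r2)/C) = asin(35/71) = 29.5352°
wrap1 = wrap2 = π + 2β = 239.0703°
tangent length = C·cosβ = 61.7738
L = (r1+r2)·wrap + 2·C·cosβ = 35·4.1726 + 2·61.7738 = 269.5873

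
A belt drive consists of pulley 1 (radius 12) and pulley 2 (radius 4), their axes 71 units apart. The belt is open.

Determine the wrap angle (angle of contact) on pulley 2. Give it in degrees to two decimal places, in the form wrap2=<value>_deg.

open belt: β = asin((r2−r1)/C) = asin(-8/71) = -6.4696°
wrap1 = π − 2β = 192.9392°
wrap2 = π + 2β = 167.0608°

wrap2=167.06_deg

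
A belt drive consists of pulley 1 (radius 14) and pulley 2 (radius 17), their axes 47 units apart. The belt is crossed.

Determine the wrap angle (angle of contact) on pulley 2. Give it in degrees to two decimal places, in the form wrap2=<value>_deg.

wrap2=262.53_deg

crossed belt: β = asin((r1+r2)/C) = asin(31/47) = 41.2674°
wrap1 = wrap2 = π + 2β = 262.5349°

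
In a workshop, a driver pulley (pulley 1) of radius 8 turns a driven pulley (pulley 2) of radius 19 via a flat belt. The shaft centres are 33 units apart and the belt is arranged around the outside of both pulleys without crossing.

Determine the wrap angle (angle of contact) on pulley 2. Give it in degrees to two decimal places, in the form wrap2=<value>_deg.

wrap2=218.94_deg

open belt: β = asin((r2−r1)/C) = asin(11/33) = 19.4712°
wrap1 = π − 2β = 141.0576°
wrap2 = π + 2β = 218.9424°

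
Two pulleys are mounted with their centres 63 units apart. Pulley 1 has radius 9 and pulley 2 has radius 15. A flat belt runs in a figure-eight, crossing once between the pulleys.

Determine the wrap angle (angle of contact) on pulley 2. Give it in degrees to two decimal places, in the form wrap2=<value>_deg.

wrap2=224.79_deg

crossed belt: β = asin((r1+r2)/C) = asin(24/63) = 22.3927°
wrap1 = wrap2 = π + 2β = 224.7854°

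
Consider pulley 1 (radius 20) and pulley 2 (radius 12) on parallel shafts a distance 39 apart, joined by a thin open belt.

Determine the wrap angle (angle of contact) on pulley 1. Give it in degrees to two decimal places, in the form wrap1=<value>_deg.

open belt: β = asin((r2−r1)/C) = asin(-8/39) = -11.8370°
wrap1 = π − 2β = 203.6740°
wrap2 = π + 2β = 156.3260°

wrap1=203.67_deg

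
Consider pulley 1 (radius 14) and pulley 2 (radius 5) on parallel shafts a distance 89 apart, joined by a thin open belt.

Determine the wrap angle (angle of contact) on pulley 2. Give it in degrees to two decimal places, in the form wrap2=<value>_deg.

wrap2=168.39_deg

open belt: β = asin((r2−r1)/C) = asin(-9/89) = -5.8039°
wrap1 = π − 2β = 191.6078°
wrap2 = π + 2β = 168.3922°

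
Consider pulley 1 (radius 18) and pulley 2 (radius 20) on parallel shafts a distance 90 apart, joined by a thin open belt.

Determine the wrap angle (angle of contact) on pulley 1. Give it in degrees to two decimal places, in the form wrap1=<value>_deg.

wrap1=177.45_deg

open belt: β = asin((r2−r1)/C) = asin(2/90) = 1.2733°
wrap1 = π − 2β = 177.4533°
wrap2 = π + 2β = 182.5467°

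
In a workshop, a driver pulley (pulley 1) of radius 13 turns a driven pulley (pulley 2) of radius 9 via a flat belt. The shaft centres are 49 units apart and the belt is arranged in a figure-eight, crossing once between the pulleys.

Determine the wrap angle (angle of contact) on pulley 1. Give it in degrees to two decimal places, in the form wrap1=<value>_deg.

crossed belt: β = asin((r1+r2)/C) = asin(22/49) = 26.6782°
wrap1 = wrap2 = π + 2β = 233.3565°

wrap1=233.36_deg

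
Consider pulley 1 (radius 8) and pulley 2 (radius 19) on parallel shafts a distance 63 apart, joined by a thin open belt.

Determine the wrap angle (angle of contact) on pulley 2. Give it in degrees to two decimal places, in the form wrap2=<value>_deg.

open belt: β = asin((r2−r1)/C) = asin(11/63) = 10.0556°
wrap1 = π − 2β = 159.8889°
wrap2 = π + 2β = 200.1111°

wrap2=200.11_deg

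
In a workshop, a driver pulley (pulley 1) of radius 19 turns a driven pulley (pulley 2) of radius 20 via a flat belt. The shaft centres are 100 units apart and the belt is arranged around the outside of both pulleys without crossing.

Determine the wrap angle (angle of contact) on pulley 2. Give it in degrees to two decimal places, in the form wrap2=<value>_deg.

wrap2=181.15_deg

open belt: β = asin((r2−r1)/C) = asin(1/100) = 0.5730°
wrap1 = π − 2β = 178.8541°
wrap2 = π + 2β = 181.1459°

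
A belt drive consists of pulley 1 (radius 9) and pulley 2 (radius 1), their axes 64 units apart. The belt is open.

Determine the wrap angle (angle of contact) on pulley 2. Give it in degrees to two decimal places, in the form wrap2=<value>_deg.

wrap2=165.64_deg

open belt: β = asin((r2−r1)/C) = asin(-8/64) = -7.1808°
wrap1 = π − 2β = 194.3615°
wrap2 = π + 2β = 165.6385°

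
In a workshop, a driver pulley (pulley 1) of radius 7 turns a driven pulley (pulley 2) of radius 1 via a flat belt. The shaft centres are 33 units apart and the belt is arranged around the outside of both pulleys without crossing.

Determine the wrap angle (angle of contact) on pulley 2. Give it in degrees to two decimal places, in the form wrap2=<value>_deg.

wrap2=159.05_deg

open belt: β = asin((r2−r1)/C) = asin(-6/33) = -10.4757°
wrap1 = π − 2β = 200.9514°
wrap2 = π + 2β = 159.0486°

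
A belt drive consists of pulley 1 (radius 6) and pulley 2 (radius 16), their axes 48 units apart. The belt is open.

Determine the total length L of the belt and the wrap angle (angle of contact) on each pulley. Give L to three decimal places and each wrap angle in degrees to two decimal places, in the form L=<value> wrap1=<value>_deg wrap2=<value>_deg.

open belt: β = asin((r2−r1)/C) = asin(10/48) = 12.0247°
wrap1 = π − 2β = 155.9506°
wrap2 = π + 2β = 204.0494°
tangent length = C·cosβ = 46.9468
L = r1·wrap1 + r2·wrap2 + 2·C·cosβ = 6·2.7219 + 16·3.5613 + 2·46.9468 = 167.2060

L=167.206 wrap1=155.95_deg wrap2=204.05_deg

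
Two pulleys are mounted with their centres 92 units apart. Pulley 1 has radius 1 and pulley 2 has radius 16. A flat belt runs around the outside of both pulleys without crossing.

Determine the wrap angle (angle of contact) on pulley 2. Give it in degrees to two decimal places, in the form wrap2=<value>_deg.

open belt: β = asin((r2−r1)/C) = asin(15/92) = 9.3836°
wrap1 = π − 2β = 161.2328°
wrap2 = π + 2β = 198.7672°

wrap2=198.77_deg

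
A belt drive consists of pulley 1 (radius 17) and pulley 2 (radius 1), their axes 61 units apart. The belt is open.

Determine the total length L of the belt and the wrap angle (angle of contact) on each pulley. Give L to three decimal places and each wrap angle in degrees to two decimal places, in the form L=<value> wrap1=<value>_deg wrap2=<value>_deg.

open belt: β = asin((r2−r1)/C) = asin(-16/61) = -15.2063°
wrap1 = π − 2β = 210.4126°
wrap2 = π + 2β = 149.5874°
tangent length = C·cosβ = 58.8643
L = r1·wrap1 + r2·wrap2 + 2·C·cosβ = 17·3.6724 + 1·2.6108 + 2·58.8643 = 182.7700

L=182.770 wrap1=210.41_deg wrap2=149.59_deg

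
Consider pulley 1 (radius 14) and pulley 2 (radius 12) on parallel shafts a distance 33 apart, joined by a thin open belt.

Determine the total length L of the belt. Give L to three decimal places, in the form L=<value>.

open belt: β = asin((r2−r1)/C) = asin(-2/33) = -3.4746°
wrap1 = π − 2β = 186.9492°
wrap2 = π + 2β = 173.0508°
tangent length = C·cosβ = 32.9393
L = r1·wrap1 + r2·wrap2 + 2·C·cosβ = 14·3.2629 + 12·3.0203 + 2·32.9393 = 147.8027

L=147.803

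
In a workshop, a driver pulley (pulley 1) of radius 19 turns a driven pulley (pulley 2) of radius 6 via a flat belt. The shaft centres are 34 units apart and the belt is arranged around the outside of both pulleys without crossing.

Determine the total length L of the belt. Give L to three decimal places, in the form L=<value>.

L=151.574

open belt: β = asin((r2−r1)/C) = asin(-13/34) = -22.4795°
wrap1 = π − 2β = 224.9590°
wrap2 = π + 2β = 135.0410°
tangent length = C·cosβ = 31.4166
L = r1·wrap1 + r2·wrap2 + 2·C·cosβ = 19·3.9263 + 6·2.3569 + 2·31.4166 = 151.5738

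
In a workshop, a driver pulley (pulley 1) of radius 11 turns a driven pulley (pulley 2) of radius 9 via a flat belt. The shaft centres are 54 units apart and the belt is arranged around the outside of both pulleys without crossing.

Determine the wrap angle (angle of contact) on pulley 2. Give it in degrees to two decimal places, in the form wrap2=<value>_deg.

open belt: β = asin((r2−r1)/C) = asin(-2/54) = -2.1226°
wrap1 = π − 2β = 184.2451°
wrap2 = π + 2β = 175.7549°

wrap2=175.75_deg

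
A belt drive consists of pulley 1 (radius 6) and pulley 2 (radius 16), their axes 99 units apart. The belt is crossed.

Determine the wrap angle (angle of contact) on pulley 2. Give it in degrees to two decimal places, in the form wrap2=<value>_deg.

crossed belt: β = asin((r1+r2)/C) = asin(22/99) = 12.8396°
wrap1 = wrap2 = π + 2β = 205.6792°

wrap2=205.68_deg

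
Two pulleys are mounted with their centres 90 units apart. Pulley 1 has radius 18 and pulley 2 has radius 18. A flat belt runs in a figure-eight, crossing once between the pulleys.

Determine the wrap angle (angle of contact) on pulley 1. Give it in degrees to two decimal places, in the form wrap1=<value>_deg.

wrap1=227.16_deg

crossed belt: β = asin((r1+r2)/C) = asin(36/90) = 23.5782°
wrap1 = wrap2 = π + 2β = 227.1564°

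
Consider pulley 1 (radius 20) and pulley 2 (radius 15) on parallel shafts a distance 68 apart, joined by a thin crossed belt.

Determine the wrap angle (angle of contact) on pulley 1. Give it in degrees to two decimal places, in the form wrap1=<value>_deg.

wrap1=241.96_deg

crossed belt: β = asin((r1+r2)/C) = asin(35/68) = 30.9778°
wrap1 = wrap2 = π + 2β = 241.9556°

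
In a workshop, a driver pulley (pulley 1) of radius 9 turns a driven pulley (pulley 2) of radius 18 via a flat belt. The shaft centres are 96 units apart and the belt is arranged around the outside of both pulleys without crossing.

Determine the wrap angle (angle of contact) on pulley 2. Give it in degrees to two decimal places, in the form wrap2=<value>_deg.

open belt: β = asin((r2−r1)/C) = asin(9/96) = 5.3794°
wrap1 = π − 2β = 169.2412°
wrap2 = π + 2β = 190.7588°

wrap2=190.76_deg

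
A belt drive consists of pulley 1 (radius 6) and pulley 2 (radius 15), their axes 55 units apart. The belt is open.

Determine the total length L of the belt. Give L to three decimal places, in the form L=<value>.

L=177.449

open belt: β = asin((r2−r1)/C) = asin(9/55) = 9.4180°
wrap1 = π − 2β = 161.1639°
wrap2 = π + 2β = 198.8361°
tangent length = C·cosβ = 54.2586
L = r1·wrap1 + r2·wrap2 + 2·C·cosβ = 6·2.8128 + 15·3.4703 + 2·54.2586 = 177.4495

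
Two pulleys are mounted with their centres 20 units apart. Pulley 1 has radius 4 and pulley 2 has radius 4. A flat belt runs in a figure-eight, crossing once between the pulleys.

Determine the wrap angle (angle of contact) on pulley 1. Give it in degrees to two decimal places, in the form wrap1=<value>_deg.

crossed belt: β = asin((r1+r2)/C) = asin(8/20) = 23.5782°
wrap1 = wrap2 = π + 2β = 227.1564°

wrap1=227.16_deg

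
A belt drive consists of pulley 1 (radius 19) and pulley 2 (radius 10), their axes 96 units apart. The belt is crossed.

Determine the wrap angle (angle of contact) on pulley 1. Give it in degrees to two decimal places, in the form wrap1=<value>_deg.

wrap1=215.17_deg

crossed belt: β = asin((r1+r2)/C) = asin(29/96) = 17.5828°
wrap1 = wrap2 = π + 2β = 215.1656°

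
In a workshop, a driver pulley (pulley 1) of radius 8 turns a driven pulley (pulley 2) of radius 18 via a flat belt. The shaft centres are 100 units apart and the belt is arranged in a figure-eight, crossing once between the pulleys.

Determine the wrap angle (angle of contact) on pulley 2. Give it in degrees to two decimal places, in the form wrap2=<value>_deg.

crossed belt: β = asin((r1+r2)/C) = asin(26/100) = 15.0701°
wrap1 = wrap2 = π + 2β = 210.1401°

wrap2=210.14_deg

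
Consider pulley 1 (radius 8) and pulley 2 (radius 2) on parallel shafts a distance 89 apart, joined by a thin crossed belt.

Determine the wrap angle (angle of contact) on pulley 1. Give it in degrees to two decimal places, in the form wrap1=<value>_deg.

crossed belt: β = asin((r1+r2)/C) = asin(10/89) = 6.4514°
wrap1 = wrap2 = π + 2β = 192.9027°

wrap1=192.90_deg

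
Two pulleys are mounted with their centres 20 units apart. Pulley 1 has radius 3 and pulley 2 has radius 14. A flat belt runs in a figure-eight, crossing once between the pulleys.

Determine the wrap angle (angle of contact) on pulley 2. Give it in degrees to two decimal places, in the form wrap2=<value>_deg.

wrap2=296.42_deg

crossed belt: β = asin((r1+r2)/C) = asin(17/20) = 58.2117°
wrap1 = wrap2 = π + 2β = 296.4233°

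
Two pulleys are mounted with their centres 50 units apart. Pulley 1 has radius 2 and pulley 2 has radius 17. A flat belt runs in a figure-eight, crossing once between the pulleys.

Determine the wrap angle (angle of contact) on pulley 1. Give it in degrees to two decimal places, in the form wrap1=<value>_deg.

crossed belt: β = asin((r1+r2)/C) = asin(19/50) = 22.3337°
wrap1 = wrap2 = π + 2β = 224.6674°

wrap1=224.67_deg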